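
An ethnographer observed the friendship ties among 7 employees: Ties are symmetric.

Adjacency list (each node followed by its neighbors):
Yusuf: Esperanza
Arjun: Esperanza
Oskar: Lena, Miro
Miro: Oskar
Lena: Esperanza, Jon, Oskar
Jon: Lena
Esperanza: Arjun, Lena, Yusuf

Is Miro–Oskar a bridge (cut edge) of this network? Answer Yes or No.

Without the Miro–Oskar edge there is no alternate route between Miro and Oskar, so the network disconnects. It is a bridge.

Yes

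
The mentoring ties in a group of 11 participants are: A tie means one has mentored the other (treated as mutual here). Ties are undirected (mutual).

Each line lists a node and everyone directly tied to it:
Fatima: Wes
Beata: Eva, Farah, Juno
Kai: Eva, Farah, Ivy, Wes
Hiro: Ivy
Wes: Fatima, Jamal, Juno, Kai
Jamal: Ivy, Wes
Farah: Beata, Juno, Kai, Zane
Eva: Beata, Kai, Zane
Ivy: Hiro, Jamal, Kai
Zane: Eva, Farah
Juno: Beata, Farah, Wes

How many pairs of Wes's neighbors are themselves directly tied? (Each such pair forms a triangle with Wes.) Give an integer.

Wes's neighbors are Fatima, Jamal, Juno, and Kai, but none of them are tied to each other, so no triangle contains Wes.

0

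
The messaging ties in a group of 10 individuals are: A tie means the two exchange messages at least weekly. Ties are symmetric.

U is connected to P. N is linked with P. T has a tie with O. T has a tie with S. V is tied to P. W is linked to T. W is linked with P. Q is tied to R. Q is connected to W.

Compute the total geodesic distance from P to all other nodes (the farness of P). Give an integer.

17

Distances from P: N:1, O:3, Q:2, R:3, S:3, T:2, U:1, V:1, W:1.
Sum = 1 + 3 + 2 + 3 + 3 + 2 + 1 + 1 + 1 = 17.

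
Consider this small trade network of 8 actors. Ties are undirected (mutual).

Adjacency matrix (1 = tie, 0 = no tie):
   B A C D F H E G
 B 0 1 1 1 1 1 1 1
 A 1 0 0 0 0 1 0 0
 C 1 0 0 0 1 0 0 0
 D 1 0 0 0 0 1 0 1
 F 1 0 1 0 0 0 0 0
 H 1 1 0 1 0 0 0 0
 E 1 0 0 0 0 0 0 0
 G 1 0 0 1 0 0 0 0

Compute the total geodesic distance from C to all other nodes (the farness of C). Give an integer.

Distances from C: A:2, B:1, D:2, E:2, F:1, G:2, H:2.
Sum = 2 + 1 + 2 + 2 + 1 + 2 + 2 = 12.

12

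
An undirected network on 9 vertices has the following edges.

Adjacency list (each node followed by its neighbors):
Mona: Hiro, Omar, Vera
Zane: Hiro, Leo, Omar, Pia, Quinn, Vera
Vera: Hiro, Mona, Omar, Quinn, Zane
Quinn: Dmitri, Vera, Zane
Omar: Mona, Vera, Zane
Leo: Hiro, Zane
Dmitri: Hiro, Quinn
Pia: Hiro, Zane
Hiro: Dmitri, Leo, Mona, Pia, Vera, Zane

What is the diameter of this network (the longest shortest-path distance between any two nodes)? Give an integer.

3

Eccentricity of each node (its greatest distance to any other): Dmitri:3, Hiro:2, Leo:2, Mona:2, Omar:3, Pia:2, Quinn:2, Vera:2, Zane:2.
The maximum eccentricity is 3, realized for instance by the pair Dmitri–Omar via Dmitri – Quinn – Zane – Omar. So the diameter is 3.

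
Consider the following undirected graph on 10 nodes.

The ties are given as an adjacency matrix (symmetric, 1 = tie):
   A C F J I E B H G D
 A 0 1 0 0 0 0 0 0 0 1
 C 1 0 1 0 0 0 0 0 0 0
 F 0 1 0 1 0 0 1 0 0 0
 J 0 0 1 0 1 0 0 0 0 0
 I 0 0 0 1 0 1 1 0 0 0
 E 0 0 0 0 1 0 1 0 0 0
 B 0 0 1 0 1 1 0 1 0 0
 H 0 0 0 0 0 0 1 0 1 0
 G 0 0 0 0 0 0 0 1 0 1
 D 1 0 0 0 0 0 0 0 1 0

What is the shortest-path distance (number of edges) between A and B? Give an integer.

3

One shortest route is A – C – F – B, which uses 3 edges, and at distance 2 from A we only reach {F, G}, which does not include B. So d(A,B) = 3.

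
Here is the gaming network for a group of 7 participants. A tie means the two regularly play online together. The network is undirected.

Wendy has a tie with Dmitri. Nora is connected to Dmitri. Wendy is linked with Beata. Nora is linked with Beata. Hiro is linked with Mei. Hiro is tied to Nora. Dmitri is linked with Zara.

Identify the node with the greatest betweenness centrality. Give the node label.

Unnormalized betweenness of each node: Beata:3/2, Dmitri:13/2, Hiro:5, Mei:0, Nora:9, Wendy:1, Zara:0.
Nora has the largest value, 9, making it the main broker — the node through which the most shortest paths run.

Nora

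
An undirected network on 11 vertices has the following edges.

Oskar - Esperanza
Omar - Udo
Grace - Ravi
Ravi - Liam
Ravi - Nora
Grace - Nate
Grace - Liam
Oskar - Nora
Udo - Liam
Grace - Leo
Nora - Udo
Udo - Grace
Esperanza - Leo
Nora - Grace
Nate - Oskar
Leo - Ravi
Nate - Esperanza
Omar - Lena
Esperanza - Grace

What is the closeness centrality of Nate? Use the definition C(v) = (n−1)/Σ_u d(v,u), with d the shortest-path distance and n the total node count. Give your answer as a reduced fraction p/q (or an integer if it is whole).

Distances from Nate: Esperanza:1, Grace:1, Lena:4, Leo:2, Liam:2, Nora:2, Omar:3, Oskar:1, Ravi:2, Udo:2. Sum = 20.
n = 11, so closeness = 10/20 = 1/2.

1/2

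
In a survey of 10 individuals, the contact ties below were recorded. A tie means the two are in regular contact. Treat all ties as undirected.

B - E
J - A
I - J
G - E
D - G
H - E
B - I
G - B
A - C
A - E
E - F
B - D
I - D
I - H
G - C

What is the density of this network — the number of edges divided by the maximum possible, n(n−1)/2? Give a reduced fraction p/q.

1/3

There are 15 edges and 10 nodes, so the maximum possible is C(10,2) = 45.
Density = 15/45 = 1/3.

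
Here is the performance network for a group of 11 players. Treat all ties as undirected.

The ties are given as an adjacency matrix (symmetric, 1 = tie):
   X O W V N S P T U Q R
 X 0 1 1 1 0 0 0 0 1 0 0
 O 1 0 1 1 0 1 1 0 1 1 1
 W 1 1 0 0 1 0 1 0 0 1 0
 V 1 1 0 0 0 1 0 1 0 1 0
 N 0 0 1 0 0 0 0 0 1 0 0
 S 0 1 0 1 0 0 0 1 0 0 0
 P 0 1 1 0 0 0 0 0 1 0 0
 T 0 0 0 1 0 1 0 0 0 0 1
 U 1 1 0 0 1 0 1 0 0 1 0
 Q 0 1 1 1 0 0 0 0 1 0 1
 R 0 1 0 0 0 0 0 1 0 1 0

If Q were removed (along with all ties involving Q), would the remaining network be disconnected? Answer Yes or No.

No

Even without Q, every remaining node can still reach every other (the residual graph is connected), so Q is not a cut vertex.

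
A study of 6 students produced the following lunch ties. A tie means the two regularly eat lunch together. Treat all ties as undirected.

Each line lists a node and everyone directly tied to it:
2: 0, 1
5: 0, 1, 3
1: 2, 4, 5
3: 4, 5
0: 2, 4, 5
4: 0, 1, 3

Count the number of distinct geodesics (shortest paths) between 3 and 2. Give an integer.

The shortest distance is 3. The length-3 paths are: 3–5–0–2; 3–4–0–2; 3–5–1–2; 3–4–1–2.
That gives 4 distinct shortest paths.

4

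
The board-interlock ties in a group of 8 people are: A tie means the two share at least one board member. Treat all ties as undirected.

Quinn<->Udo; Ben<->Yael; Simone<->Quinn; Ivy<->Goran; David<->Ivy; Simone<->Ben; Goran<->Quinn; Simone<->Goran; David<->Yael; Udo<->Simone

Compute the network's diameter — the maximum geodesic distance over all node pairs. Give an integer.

Eccentricity of each node (its greatest distance to any other): Ben:3, David:4, Goran:3, Ivy:3, Quinn:3, Simone:3, Udo:4, Yael:3.
The maximum eccentricity is 4, realized for instance by the pair David–Udo via David – Ivy – Goran – Quinn – Udo. So the diameter is 4.

4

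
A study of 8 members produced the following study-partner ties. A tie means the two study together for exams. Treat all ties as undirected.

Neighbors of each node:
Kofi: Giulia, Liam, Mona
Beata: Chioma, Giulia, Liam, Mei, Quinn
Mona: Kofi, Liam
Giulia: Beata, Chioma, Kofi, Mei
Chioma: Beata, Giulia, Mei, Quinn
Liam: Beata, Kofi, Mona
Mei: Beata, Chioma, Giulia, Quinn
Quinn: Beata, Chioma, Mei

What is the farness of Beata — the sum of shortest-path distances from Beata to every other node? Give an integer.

Distances from Beata: Chioma:1, Giulia:1, Kofi:2, Liam:1, Mei:1, Mona:2, Quinn:1.
Sum = 1 + 1 + 2 + 1 + 1 + 2 + 1 = 9.

9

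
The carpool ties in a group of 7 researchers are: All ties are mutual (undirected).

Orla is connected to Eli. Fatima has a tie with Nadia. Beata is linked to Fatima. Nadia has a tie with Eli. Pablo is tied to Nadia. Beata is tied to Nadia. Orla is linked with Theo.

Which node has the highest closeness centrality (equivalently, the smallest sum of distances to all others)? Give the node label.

Nadia

Farness (sum of distances to all others) for each node — Beata:13, Eli:10, Fatima:13, Nadia:9, Orla:13, Pablo:14, Theo:18.
The smallest farness is 9, for Nadia, so Nadia has the highest closeness.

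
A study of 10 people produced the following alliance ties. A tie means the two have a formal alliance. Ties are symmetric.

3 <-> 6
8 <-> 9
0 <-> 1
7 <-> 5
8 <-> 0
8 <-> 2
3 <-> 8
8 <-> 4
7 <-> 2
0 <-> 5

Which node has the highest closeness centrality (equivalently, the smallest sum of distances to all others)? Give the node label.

8

Farness (sum of distances to all others) for each node — 0:16, 1:24, 2:18, 3:19, 4:21, 5:21, 6:27, 7:22, 8:13, 9:21.
The smallest farness is 13, for 8, so 8 has the highest closeness.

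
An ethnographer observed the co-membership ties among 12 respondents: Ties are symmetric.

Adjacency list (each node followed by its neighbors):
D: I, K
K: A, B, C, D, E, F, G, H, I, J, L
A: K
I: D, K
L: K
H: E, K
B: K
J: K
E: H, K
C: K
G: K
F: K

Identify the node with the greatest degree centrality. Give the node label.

Degrees — A:1, B:1, C:1, D:2, E:2, F:1, G:1, H:2, I:2, J:1, K:11, L:1.
The maximum is 11, attained only by K.

K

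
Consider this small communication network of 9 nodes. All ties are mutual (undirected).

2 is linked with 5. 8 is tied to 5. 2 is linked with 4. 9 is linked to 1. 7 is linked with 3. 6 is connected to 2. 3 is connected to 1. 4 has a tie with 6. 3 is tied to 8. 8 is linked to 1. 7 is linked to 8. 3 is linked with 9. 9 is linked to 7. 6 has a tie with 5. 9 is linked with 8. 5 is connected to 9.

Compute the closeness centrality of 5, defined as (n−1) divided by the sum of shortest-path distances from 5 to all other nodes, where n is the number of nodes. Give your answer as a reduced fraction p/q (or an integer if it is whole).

Distances from 5: 1:2, 2:1, 3:2, 4:2, 6:1, 7:2, 8:1, 9:1. Sum = 12.
n = 9, so closeness = 8/12 = 2/3.

2/3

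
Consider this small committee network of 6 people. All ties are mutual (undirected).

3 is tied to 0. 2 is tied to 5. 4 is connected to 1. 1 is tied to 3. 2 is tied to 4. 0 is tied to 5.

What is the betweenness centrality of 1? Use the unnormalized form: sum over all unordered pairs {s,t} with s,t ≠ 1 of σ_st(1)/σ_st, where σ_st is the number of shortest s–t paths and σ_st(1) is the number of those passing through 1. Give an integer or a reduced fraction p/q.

Pairs whose geodesics pass through 1 — 2–3: 1/2; 4–3: 1; 4–0: 1/2.
All other pairs contribute 0.
Summing the contributions gives betweenness(1) = 2.

2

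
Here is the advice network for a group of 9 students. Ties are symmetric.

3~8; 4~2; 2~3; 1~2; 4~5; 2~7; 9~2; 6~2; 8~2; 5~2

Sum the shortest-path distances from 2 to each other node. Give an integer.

Distances from 2: 1:1, 3:1, 4:1, 5:1, 6:1, 7:1, 8:1, 9:1.
Sum = 1 + 1 + 1 + 1 + 1 + 1 + 1 + 1 = 8.

8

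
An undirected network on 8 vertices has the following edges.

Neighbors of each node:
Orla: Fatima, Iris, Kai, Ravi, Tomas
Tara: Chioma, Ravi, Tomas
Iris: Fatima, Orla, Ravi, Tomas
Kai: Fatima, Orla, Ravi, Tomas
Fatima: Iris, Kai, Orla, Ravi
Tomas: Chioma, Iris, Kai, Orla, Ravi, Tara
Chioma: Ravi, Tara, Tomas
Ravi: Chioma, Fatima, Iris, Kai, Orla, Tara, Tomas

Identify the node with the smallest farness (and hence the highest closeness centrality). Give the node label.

Farness (sum of distances to all others) for each node — Chioma:11, Fatima:10, Iris:10, Kai:10, Orla:9, Ravi:7, Tara:11, Tomas:8.
The smallest farness is 7, for Ravi, so Ravi has the highest closeness.

Ravi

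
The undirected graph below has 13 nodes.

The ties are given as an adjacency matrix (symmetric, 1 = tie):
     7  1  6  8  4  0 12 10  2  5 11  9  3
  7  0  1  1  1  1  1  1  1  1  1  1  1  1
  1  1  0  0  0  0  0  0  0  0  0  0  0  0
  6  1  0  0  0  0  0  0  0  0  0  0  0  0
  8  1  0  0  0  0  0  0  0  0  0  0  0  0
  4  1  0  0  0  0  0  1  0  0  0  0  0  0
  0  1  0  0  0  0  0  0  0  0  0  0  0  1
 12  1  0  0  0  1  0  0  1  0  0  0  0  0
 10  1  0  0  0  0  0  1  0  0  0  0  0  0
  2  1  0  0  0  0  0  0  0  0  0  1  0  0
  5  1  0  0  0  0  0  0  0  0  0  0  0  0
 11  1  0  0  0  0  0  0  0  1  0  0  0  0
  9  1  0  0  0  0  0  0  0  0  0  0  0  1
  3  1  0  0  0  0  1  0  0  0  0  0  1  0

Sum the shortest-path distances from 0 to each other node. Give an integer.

Distances from 0: 1:2, 2:2, 3:1, 4:2, 5:2, 6:2, 7:1, 8:2, 9:2, 10:2, 11:2, 12:2.
Sum = 2 + 2 + 1 + 2 + 2 + 2 + 1 + 2 + 2 + 2 + 2 + 2 = 22.

22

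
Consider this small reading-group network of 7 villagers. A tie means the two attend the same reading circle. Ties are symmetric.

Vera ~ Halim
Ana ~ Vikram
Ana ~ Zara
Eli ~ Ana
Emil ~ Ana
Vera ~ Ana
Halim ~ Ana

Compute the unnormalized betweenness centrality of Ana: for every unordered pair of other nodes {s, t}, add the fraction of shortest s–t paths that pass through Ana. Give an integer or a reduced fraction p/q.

Pairs whose geodesics pass through Ana — Zara–Vera: 1; Zara–Halim: 1; Zara–Emil: 1; Zara–Eli: 1; Zara–Vikram: 1; Vera–Emil: 1; Vera–Eli: 1; Vera–Vikram: 1; Halim–Emil: 1; Halim–Eli: 1; Halim–Vikram: 1; Emil–Eli: 1; Emil–Vikram: 1; Eli–Vikram: 1.
All other pairs contribute 0.
Summing the contributions gives betweenness(Ana) = 14.

14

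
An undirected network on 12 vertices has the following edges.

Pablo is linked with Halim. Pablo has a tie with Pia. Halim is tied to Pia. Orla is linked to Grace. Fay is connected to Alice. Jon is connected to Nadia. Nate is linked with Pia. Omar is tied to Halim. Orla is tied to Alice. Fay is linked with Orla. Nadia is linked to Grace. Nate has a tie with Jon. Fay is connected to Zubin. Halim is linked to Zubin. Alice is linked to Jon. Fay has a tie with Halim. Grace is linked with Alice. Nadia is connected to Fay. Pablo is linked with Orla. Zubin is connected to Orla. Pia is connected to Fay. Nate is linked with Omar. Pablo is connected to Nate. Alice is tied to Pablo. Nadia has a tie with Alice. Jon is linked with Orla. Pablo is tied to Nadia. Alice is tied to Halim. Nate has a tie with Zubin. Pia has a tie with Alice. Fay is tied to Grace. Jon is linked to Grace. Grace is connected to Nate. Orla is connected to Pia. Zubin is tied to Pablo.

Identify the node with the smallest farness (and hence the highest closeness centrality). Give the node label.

Farness (sum of distances to all others) for each node — Alice:14, Fay:15, Grace:16, Halim:16, Jon:17, Nadia:18, Nate:16, Omar:22, Orla:16, Pablo:15, Pia:16, Zubin:17.
The smallest farness is 14, for Alice, so Alice has the highest closeness.

Alice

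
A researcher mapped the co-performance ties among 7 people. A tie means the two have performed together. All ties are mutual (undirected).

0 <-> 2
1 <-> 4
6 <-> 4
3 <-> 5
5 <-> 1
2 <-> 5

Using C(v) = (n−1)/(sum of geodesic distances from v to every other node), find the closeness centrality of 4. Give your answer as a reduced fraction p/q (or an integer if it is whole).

Distances from 4: 0:4, 1:1, 2:3, 3:3, 5:2, 6:1. Sum = 14.
n = 7, so closeness = 6/14 = 3/7.

3/7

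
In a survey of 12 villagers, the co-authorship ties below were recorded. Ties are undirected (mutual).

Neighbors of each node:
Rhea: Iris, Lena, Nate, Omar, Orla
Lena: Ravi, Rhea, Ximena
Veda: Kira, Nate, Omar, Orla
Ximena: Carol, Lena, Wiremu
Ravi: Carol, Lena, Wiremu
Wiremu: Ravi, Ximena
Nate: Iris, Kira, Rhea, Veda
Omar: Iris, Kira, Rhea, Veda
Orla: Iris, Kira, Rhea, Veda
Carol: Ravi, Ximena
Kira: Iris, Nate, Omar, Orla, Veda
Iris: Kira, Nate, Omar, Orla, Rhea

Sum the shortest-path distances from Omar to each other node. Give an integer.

24

Distances from Omar: Carol:4, Iris:1, Kira:1, Lena:2, Nate:2, Orla:2, Ravi:3, Rhea:1, Veda:1, Wiremu:4, Ximena:3.
Sum = 4 + 1 + 1 + 2 + 2 + 2 + 3 + 1 + 1 + 4 + 3 = 24.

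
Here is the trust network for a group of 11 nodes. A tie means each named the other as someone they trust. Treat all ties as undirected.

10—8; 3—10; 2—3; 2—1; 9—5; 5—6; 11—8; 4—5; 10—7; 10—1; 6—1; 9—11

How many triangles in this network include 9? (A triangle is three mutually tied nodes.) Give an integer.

9's neighbors are 5 and 11, but none of them are tied to each other, so no triangle contains 9.

0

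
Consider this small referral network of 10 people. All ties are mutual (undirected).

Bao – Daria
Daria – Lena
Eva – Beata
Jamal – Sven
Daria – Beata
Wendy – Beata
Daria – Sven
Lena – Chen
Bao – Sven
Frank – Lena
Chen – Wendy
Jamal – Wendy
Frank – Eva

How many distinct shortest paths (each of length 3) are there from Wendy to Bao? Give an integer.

The shortest distance is 3. The length-3 paths are: Wendy–Beata–Daria–Bao; Wendy–Jamal–Sven–Bao.
That gives 2 distinct shortest paths.

2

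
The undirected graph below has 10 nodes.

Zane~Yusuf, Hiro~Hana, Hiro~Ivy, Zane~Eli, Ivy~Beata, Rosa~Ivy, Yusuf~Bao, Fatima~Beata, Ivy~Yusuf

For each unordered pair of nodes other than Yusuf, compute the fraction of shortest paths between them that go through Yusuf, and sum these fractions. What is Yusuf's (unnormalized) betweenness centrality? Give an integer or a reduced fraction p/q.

Pairs whose geodesics pass through Yusuf — Hana–Bao: 1; Hana–Zane: 1; Hana–Eli: 1; Ivy–Bao: 1; Ivy–Zane: 1; Ivy–Eli: 1; Beata–Bao: 1; Beata–Zane: 1; Beata–Eli: 1; Hiro–Bao: 1; Hiro–Zane: 1; Hiro–Eli: 1; Bao–Zane: 1; Bao–Eli: 1 … (+6 more pairs).
All other pairs contribute 0.
Summing the contributions gives betweenness(Yusuf) = 20.

20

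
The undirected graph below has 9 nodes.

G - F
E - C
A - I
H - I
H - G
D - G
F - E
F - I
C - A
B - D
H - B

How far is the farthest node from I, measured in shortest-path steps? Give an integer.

Distances from I: A:1, B:2, C:2, D:3, E:2, F:1, G:2, H:1.
The largest is 3 (to D), so the eccentricity of I is 3.

3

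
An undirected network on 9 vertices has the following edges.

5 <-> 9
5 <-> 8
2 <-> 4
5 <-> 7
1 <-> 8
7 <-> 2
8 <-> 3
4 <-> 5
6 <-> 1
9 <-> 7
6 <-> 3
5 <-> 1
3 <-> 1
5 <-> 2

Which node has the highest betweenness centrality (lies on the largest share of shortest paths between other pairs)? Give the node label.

Unnormalized betweenness of each node: 1:8, 2:1/2, 3:1/2, 4:0, 5:18, 6:0, 7:1/2, 8:5/2, 9:0.
5 has the largest value, 18, making it the main broker — the node through which the most shortest paths run.

5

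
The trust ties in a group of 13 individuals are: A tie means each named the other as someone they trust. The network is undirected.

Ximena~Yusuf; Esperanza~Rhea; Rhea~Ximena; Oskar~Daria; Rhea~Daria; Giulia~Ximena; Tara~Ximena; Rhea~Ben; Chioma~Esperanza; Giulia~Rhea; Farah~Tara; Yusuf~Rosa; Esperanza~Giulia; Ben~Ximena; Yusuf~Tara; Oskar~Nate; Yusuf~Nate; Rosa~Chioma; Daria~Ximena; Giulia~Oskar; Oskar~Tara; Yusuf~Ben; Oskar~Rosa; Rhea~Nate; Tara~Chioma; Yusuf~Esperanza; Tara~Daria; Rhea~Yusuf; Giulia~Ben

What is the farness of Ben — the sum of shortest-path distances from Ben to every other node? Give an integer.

22

Distances from Ben: Chioma:3, Daria:2, Esperanza:2, Farah:3, Giulia:1, Nate:2, Oskar:2, Rhea:1, Rosa:2, Tara:2, Ximena:1, Yusuf:1.
Sum = 3 + 2 + 2 + 3 + 1 + 2 + 2 + 1 + 2 + 2 + 1 + 1 = 22.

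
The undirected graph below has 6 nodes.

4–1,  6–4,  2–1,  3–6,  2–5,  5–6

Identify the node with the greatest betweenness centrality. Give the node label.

Unnormalized betweenness of each node: 1:1, 2:1, 3:0, 4:2, 5:2, 6:5.
6 has the largest value, 5, making it the main broker — the node through which the most shortest paths run.

6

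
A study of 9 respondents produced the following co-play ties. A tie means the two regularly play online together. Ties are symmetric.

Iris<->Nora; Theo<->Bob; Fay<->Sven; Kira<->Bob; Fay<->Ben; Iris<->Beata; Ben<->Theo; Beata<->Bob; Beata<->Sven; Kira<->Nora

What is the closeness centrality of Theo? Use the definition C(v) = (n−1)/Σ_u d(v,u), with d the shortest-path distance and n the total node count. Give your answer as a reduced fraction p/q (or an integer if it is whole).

Distances from Theo: Beata:2, Ben:1, Bob:1, Fay:2, Iris:3, Kira:2, Nora:3, Sven:3. Sum = 17.
n = 9, so closeness = 8/17.

8/17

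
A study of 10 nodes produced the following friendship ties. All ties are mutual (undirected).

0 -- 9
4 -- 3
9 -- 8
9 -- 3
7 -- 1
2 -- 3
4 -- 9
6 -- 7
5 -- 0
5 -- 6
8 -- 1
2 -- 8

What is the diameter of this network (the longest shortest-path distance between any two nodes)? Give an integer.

Eccentricity of each node (its greatest distance to any other): 0:3, 1:3, 2:4, 3:4, 4:4, 5:4, 6:4, 7:4, 8:3, 9:3.
The maximum eccentricity is 4, realized for instance by the pair 4–7 via 4 – 9 – 8 – 1 – 7. So the diameter is 4.

4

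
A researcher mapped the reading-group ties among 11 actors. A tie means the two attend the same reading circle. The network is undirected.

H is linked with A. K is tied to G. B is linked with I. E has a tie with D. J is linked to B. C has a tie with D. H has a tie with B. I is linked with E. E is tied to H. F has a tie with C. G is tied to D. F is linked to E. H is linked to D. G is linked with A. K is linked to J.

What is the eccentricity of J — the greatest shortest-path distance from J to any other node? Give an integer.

Distances from J: A:3, B:1, C:4, D:3, E:3, F:4, G:2, H:2, I:2, K:1.
The largest is 4 (to C and F), so the eccentricity of J is 4.

4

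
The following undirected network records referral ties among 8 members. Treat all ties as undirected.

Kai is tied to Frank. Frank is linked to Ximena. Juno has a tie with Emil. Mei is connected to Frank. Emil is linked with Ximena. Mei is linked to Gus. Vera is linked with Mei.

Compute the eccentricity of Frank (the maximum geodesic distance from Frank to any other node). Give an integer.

Distances from Frank: Emil:2, Gus:2, Juno:3, Kai:1, Mei:1, Vera:2, Ximena:1.
The largest is 3 (to Juno), so the eccentricity of Frank is 3.

3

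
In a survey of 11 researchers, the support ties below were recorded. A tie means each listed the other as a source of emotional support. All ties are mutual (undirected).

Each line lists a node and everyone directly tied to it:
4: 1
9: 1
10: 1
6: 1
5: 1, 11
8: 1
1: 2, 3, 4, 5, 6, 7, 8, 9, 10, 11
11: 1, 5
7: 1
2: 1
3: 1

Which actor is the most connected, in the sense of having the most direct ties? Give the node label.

Degrees — 1:10, 2:1, 3:1, 4:1, 5:2, 6:1, 7:1, 8:1, 9:1, 10:1, 11:2.
The maximum is 10, attained only by 1.

1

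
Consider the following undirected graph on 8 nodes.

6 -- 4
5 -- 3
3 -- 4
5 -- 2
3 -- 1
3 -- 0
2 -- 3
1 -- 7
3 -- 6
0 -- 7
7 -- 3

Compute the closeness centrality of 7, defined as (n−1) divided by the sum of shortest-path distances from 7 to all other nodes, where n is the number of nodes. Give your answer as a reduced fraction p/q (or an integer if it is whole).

7/11

Distances from 7: 0:1, 1:1, 2:2, 3:1, 4:2, 5:2, 6:2. Sum = 11.
n = 8, so closeness = 7/11.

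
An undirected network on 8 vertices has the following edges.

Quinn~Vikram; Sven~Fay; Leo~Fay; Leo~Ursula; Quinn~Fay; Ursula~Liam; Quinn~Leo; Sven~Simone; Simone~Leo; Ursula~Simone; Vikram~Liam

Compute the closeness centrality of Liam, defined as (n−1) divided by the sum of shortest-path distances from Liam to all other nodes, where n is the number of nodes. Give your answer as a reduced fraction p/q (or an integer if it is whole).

Distances from Liam: Fay:3, Leo:2, Quinn:2, Simone:2, Sven:3, Ursula:1, Vikram:1. Sum = 14.
n = 8, so closeness = 7/14 = 1/2.

1/2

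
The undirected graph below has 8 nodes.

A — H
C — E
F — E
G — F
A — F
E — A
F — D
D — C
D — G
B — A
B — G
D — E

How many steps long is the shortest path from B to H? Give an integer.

2

One shortest route is B – A – H, which uses 2 edges, and B and H are not directly tied, so nothing shorter exists. So d(B,H) = 2.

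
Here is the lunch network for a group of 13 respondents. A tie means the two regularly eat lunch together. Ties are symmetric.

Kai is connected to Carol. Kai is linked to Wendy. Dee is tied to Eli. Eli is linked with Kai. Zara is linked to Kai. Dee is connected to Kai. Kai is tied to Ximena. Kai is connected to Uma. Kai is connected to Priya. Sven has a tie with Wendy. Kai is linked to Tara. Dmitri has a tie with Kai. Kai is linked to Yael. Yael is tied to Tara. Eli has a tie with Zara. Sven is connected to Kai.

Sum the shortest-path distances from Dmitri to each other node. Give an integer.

Distances from Dmitri: Carol:2, Dee:2, Eli:2, Kai:1, Priya:2, Sven:2, Tara:2, Uma:2, Wendy:2, Ximena:2, Yael:2, Zara:2.
Sum = 2 + 2 + 2 + 1 + 2 + 2 + 2 + 2 + 2 + 2 + 2 + 2 = 23.

23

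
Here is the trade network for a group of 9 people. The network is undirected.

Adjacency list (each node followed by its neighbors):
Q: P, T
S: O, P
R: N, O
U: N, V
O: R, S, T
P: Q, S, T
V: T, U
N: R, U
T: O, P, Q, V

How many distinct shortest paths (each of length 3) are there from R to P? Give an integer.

2

The shortest distance is 3. The length-3 paths are: R–O–S–P; R–O–T–P.
That gives 2 distinct shortest paths.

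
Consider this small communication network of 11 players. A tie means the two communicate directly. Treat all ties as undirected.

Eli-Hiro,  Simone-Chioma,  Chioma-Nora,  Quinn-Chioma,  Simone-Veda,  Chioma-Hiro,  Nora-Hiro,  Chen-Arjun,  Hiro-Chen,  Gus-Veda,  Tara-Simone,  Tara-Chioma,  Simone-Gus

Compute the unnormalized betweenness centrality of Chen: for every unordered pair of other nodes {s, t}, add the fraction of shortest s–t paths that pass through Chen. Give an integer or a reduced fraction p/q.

Pairs whose geodesics pass through Chen — Eli–Arjun: 1; Quinn–Arjun: 1; Chioma–Arjun: 1; Gus–Arjun: 1; Tara–Arjun: 1; Veda–Arjun: 1; Nora–Arjun: 1; Arjun–Simone: 1; Arjun–Hiro: 1.
All other pairs contribute 0.
Summing the contributions gives betweenness(Chen) = 9.

9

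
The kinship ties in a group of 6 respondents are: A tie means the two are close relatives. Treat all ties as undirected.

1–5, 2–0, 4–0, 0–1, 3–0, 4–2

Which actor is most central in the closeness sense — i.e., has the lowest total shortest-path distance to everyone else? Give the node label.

Farness (sum of distances to all others) for each node — 0:6, 1:8, 2:9, 3:10, 4:9, 5:12.
The smallest farness is 6, for 0, so 0 has the highest closeness.

0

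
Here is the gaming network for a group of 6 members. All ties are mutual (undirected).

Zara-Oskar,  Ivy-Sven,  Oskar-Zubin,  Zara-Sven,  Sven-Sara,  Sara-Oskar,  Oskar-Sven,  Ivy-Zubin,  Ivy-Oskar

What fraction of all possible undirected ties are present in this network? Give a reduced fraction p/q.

There are 9 edges and 6 nodes, so the maximum possible is C(6,2) = 15.
Density = 9/15 = 3/5.

3/5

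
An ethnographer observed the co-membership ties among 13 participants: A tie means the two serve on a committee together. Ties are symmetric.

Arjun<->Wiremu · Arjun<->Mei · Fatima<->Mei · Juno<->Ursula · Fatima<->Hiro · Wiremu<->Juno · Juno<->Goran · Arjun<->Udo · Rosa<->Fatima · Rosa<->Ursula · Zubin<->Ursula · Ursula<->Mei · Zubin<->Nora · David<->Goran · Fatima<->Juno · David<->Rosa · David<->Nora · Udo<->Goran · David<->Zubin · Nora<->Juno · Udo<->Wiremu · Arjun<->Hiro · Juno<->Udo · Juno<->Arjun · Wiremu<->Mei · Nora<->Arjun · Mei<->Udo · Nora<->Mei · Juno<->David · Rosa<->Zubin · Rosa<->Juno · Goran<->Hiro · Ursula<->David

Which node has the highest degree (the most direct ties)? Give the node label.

Juno

Degrees — Arjun:6, David:6, Fatima:4, Goran:4, Hiro:3, Juno:9, Mei:6, Nora:5, Rosa:5, Udo:5, Ursula:5, Wiremu:4, Zubin:4.
The maximum is 9, attained only by Juno.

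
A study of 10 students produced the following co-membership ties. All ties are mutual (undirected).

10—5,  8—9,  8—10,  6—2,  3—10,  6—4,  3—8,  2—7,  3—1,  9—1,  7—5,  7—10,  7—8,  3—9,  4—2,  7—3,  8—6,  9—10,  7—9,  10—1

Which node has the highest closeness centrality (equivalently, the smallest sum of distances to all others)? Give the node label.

7

Farness (sum of distances to all others) for each node — 1:19, 2:16, 3:14, 4:22, 5:18, 6:17, 7:12, 8:13, 9:14, 10:13.
The smallest farness is 12, for 7, so 7 has the highest closeness.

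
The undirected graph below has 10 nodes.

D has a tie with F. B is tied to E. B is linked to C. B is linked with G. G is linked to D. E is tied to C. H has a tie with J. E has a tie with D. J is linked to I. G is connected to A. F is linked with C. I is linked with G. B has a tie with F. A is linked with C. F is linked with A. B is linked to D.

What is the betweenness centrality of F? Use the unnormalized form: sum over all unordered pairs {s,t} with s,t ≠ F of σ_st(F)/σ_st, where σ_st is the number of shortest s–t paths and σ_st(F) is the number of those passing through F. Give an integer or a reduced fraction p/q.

Pairs whose geodesics pass through F — D–C: 1/3; D–A: 1/2; B–A: 1/3.
All other pairs contribute 0.
Summing the contributions gives betweenness(F) = 7/6.

7/6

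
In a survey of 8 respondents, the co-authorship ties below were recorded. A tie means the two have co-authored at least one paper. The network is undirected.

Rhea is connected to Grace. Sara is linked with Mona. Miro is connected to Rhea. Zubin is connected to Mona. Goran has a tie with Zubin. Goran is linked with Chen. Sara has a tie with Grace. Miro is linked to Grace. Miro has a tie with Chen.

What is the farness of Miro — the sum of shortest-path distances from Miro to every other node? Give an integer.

13

Distances from Miro: Chen:1, Goran:2, Grace:1, Mona:3, Rhea:1, Sara:2, Zubin:3.
Sum = 1 + 2 + 1 + 3 + 1 + 2 + 3 = 13.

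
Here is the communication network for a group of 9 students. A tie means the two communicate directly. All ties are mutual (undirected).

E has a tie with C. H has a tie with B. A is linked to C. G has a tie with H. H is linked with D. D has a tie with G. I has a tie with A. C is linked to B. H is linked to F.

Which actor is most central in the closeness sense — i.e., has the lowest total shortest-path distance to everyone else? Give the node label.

B

Farness (sum of distances to all others) for each node — A:21, B:15, C:16, D:22, E:23, F:23, G:22, H:16, I:28.
The smallest farness is 15, for B, so B has the highest closeness.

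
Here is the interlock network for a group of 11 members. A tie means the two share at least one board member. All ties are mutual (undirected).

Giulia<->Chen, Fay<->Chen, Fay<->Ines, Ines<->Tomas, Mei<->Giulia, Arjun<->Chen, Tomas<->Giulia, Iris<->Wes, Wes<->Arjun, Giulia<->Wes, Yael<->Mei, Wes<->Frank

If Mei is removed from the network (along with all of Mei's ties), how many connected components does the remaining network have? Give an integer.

2

Without Mei, the remaining ties split the others into: {Yael}; {Arjun, Chen, Fay, Frank, Giulia, Ines, Iris, Tomas, Wes}.
That's 2 separate components.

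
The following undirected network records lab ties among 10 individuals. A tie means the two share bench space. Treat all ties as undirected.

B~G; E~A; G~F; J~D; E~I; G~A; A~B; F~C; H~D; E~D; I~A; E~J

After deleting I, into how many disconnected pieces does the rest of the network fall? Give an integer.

1

I's neighbors (A and E) remain reachable from one another through other ties, so the rest of the network stays in one piece.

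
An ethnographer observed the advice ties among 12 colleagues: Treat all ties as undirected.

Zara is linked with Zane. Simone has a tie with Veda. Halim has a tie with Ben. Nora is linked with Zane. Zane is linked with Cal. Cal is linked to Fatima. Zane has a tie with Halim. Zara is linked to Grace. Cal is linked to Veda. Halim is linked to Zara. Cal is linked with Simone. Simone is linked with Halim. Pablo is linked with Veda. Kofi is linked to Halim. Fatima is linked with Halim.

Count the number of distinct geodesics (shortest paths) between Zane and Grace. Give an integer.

The shortest distance is 2, and the only length-2 path is Zane–Zara–Grace. So there is exactly 1 shortest path.

1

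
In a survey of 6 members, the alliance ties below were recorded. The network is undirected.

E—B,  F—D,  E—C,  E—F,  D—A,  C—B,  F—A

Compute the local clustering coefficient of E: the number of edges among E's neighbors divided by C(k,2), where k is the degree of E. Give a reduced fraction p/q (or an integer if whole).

E's neighbors: B, C, and F (k = 3).
Possible neighbor pairs: C(3,2) = 3. Edges among them: B–C → e = 1.
Clustering(E) = 1/3.

1/3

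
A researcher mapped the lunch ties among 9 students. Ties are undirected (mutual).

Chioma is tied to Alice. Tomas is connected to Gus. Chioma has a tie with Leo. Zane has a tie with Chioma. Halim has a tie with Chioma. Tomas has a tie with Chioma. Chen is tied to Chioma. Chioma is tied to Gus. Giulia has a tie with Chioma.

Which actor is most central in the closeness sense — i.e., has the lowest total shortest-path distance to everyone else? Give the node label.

Chioma

Farness (sum of distances to all others) for each node — Alice:15, Chen:15, Chioma:8, Giulia:15, Gus:14, Halim:15, Leo:15, Tomas:14, Zane:15.
The smallest farness is 8, for Chioma, so Chioma has the highest closeness.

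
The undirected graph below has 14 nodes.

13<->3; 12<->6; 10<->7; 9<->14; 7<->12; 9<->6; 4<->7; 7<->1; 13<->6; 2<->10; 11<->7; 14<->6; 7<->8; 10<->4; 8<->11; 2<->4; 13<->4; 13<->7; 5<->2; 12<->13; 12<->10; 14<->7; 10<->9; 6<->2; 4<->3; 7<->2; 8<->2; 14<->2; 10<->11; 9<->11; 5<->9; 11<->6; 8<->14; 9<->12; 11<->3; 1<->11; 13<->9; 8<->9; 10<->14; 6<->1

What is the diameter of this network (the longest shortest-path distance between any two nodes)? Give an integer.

Eccentricity of each node (its greatest distance to any other): 1:3, 2:2, 3:3, 4:2, 5:3, 6:2, 7:2, 8:2, 9:2, 10:2, 11:2, 12:2, 13:2, 14:3.
The maximum eccentricity is 3, realized for instance by the pair 5–3 via 5 – 9 – 11 – 3. So the diameter is 3.

3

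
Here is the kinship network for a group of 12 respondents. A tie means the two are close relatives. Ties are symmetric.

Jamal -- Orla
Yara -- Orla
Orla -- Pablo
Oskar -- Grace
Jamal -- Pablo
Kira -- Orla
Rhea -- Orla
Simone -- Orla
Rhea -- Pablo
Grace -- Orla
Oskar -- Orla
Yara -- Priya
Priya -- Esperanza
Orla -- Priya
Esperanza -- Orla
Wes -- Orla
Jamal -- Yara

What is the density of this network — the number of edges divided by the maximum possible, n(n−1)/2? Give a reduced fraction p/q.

17/66

There are 17 edges and 12 nodes, so the maximum possible is C(12,2) = 66.
Density = 17/66.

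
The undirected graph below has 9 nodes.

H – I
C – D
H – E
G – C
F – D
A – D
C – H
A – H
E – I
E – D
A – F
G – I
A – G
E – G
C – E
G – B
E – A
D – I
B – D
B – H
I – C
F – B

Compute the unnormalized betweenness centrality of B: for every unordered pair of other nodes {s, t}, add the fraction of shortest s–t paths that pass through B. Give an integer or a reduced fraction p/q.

Pairs whose geodesics pass through B — D–H: 1/5; D–G: 1/5; H–F: 1/2; H–G: 1/5; F–G: 1/2.
All other pairs contribute 0.
Summing the contributions gives betweenness(B) = 8/5.

8/5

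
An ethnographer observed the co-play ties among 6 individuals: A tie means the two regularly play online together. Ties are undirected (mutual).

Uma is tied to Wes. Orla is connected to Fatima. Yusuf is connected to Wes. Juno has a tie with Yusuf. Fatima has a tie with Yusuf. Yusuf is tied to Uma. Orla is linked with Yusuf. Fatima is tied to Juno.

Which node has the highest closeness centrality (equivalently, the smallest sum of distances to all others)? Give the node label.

Yusuf

Farness (sum of distances to all others) for each node — Fatima:7, Juno:8, Orla:8, Uma:8, Wes:8, Yusuf:5.
The smallest farness is 5, for Yusuf, so Yusuf has the highest closeness.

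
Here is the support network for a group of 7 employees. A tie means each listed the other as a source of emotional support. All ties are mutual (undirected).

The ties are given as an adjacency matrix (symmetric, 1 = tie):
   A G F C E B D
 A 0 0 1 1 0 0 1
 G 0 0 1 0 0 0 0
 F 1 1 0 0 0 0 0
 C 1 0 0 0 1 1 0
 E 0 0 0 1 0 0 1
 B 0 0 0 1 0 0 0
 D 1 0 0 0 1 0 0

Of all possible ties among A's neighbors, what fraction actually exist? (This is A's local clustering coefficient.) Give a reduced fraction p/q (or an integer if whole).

0

A's neighbors: C, D, and F (k = 3).
Possible neighbor pairs: C(3,2) = 3. Edges among them: none → e = 0.
Clustering(A) = 0/3 = 0.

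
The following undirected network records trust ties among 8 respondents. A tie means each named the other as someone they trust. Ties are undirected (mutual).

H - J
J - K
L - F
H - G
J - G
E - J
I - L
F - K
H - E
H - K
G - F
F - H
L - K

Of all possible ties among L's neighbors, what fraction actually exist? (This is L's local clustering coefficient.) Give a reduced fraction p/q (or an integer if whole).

1/3

L's neighbors: F, I, and K (k = 3).
Possible neighbor pairs: C(3,2) = 3. Edges among them: F–K → e = 1.
Clustering(L) = 1/3.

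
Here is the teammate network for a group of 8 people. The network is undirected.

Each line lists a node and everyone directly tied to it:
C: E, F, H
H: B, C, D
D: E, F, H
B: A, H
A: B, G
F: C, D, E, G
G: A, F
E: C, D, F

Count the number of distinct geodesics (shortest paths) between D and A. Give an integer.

2

The shortest distance is 3. The length-3 paths are: D–F–G–A; D–H–B–A.
That gives 2 distinct shortest paths.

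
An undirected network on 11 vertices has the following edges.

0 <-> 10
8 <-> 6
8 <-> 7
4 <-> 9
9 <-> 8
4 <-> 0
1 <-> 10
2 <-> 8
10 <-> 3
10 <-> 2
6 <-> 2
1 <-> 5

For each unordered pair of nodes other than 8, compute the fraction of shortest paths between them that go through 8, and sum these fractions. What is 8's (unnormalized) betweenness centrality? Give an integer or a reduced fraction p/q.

Pairs whose geodesics pass through 8 — 4–6: 1; 4–2: 1/2; 4–7: 1; 9–10: 1/2; 9–3: 1/2; 9–5: 1/2; 9–6: 1; 9–1: 1/2; 9–2: 1; 9–7: 1; 10–7: 1; 3–7: 1; 5–7: 1; 6–7: 1 … (+3 more pairs).
All other pairs contribute 0.
Summing the contributions gives betweenness(8) = 29/2.

29/2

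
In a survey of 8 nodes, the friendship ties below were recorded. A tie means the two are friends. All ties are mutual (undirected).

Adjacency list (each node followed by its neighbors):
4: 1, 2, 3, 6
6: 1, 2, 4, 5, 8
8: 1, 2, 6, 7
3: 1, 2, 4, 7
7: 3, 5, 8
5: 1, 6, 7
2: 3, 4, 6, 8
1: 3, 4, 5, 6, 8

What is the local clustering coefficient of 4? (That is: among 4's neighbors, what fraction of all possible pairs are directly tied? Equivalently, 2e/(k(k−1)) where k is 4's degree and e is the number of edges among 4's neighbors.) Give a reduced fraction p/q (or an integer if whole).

4's neighbors: 1, 2, 3, and 6 (k = 4).
Possible neighbor pairs: C(4,2) = 6. Edges among them: 1–3, 1–6, 2–3, 2–6 → e = 4.
Clustering(4) = 4/6 = 2/3.

2/3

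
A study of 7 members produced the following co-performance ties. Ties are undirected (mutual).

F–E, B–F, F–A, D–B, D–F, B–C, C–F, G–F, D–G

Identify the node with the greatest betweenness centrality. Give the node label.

Unnormalized betweenness of each node: A:0, B:1/2, C:0, D:1/2, E:0, F:11, G:0.
F has the largest value, 11, making it the main broker — the node through which the most shortest paths run.

F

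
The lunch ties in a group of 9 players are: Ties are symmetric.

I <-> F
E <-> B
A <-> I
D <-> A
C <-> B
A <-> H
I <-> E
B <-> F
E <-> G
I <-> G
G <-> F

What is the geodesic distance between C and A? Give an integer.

4

One shortest route is C – B – F – I – A, which uses 4 edges, and at distance 3 from C we only reach {G, I}, which does not include A. So d(C,A) = 4.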